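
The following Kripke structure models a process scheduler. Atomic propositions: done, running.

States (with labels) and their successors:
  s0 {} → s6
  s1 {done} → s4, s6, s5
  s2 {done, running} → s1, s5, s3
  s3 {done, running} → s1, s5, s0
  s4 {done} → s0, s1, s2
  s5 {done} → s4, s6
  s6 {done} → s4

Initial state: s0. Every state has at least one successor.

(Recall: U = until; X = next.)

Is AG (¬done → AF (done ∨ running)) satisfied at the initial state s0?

Holds

States satisfying ¬done → AF (done ∨ running): {s0, s1, s2, s3, s4, s5, s6}.
States satisfying AG (¬done → AF (done ∨ running)): {s0, s1, s2, s3, s4, s5, s6}.
Every state reachable from s0 satisfies ¬done → AF (done ∨ running).
s0 ∈ Sat(AG (¬done → AF (done ∨ running))).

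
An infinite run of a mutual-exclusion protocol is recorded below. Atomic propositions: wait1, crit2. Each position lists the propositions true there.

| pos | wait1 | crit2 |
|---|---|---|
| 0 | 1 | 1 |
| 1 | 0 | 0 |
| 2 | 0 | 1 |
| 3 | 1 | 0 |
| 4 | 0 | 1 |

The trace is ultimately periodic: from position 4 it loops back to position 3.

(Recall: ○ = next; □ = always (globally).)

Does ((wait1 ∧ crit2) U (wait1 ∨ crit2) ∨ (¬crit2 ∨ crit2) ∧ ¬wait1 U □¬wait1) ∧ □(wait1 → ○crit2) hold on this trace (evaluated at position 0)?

Does not hold

wait1 → ○crit2 must hold at every position from 0 onward. It fails at position 0, so □(wait1 → ○crit2) is false.
Positions where wait1 holds: 0, 3.
Check ○crit2 at each: 0→fails, 3→ok.
At position 0: (wait1 ∧ crit2) U (wait1 ∨ crit2) ∨ (¬crit2 ∨ crit2) ∧ ¬wait1 U □¬wait1 is true; □(wait1 → ○crit2) is false; so ((wait1 ∧ crit2) U (wait1 ∨ crit2) ∨ (¬crit2 ∨ crit2) ∧ ¬wait1 U □¬wait1) ∧ □(wait1 → ○crit2) is false.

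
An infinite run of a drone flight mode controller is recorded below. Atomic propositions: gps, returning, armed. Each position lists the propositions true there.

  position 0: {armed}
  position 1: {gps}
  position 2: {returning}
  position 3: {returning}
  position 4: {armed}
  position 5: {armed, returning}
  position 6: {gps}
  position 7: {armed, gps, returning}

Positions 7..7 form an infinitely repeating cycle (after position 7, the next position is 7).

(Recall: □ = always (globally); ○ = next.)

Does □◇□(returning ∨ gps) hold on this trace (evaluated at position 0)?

Holds

◇□(returning ∨ gps) holds at every position 0..7, and those are all positions ever visited, so □◇□(returning ∨ gps) holds.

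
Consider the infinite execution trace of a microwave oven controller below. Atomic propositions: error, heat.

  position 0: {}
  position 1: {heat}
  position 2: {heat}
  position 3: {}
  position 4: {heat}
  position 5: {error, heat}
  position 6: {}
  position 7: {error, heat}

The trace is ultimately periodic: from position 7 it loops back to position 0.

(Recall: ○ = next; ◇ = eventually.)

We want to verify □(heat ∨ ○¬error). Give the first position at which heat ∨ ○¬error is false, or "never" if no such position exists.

Check heat ∨ ○¬error at each position in order: 0 ✓, 1 ✓, 2 ✓, 3 ✓, 4 ✓, 5 ✓.
At position 6 the labels are {} and the next position 7 has {error, heat}, so heat ∨ ○¬error is false there. This is the first violation.

6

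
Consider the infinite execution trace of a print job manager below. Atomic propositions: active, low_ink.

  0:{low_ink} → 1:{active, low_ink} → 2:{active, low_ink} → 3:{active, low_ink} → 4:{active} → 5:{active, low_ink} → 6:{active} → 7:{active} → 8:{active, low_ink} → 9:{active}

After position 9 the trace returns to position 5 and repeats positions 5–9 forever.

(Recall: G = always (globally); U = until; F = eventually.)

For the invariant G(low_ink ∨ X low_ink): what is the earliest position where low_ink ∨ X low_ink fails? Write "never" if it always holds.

6

Check low_ink ∨ X low_ink at each position in order: 0 ✓, 1 ✓, 2 ✓, 3 ✓, 4 ✓, 5 ✓.
At position 6 the labels are {active} and the next position 7 has {active}, so low_ink ∨ X low_ink is false there. This is the first violation.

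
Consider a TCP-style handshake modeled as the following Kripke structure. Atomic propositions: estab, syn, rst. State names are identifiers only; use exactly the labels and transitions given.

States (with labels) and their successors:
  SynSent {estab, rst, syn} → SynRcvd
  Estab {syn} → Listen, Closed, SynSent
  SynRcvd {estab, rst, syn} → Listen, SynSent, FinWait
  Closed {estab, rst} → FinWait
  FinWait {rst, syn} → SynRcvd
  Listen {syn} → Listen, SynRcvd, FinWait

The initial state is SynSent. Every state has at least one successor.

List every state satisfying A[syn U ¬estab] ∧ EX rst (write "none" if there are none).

States satisfying syn: {SynSent, Estab, SynRcvd, FinWait, Listen}.
States satisfying ¬estab: {Estab, FinWait, Listen}.
States satisfying A[syn U ¬estab]: {Estab, FinWait, Listen}.
States satisfying rst: {SynSent, SynRcvd, Closed, FinWait}.
States satisfying EX rst: {SynSent, Estab, SynRcvd, Closed, FinWait, Listen}.
States satisfying A[syn U ¬estab] ∧ EX rst: {Estab, FinWait, Listen}.

{Estab, FinWait, Listen}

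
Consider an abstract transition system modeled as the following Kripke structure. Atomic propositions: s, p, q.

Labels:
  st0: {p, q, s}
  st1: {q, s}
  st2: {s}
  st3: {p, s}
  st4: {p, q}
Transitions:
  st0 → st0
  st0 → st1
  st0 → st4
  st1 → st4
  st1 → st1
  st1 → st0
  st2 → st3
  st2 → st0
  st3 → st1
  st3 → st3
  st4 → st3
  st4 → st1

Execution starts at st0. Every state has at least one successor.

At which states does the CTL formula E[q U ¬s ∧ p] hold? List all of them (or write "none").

States satisfying q: {st0, st1, st4}.
States satisfying ¬s ∧ p: {st4}.
States satisfying E[q U ¬s ∧ p]: {st0, st1, st4}.

{st0, st1, st4}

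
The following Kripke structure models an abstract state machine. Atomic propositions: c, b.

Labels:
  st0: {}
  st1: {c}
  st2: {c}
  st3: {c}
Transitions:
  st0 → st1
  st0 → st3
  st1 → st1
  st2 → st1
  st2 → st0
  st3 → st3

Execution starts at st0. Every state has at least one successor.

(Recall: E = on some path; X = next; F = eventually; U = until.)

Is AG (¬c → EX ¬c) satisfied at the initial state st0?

No

States satisfying ¬c → EX ¬c: {st1, st2, st3}.
States satisfying AG (¬c → EX ¬c): {st1, st3}.
st0 is reachable from st0 and violates ¬c → EX ¬c, so AG fails at st0.
st0 ∉ Sat(AG (¬c → EX ¬c)).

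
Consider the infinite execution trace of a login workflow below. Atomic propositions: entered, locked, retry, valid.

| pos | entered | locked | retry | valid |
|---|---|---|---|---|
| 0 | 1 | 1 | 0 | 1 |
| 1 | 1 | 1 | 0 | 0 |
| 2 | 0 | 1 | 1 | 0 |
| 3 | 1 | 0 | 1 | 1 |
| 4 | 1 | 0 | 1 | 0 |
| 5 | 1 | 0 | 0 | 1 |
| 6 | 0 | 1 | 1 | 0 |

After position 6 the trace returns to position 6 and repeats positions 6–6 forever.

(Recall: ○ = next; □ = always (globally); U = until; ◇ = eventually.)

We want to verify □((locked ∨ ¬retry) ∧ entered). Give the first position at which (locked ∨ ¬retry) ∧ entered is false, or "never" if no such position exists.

Check (locked ∨ ¬retry) ∧ entered at each position in order: 0 ✓, 1 ✓.
At position 2 the labels are {locked, retry}, so (locked ∨ ¬retry) ∧ entered is false there. This is the first violation.

2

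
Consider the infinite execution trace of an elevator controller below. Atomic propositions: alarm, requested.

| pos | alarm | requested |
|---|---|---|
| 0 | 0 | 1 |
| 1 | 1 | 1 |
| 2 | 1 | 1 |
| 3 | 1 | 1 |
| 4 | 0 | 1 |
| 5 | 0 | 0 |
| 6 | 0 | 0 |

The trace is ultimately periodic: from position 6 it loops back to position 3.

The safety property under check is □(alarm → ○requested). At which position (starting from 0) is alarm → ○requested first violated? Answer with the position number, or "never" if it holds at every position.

never

alarm → ○requested holds at every position 0..6, and those are all the positions the trace ever visits, so the invariant □(alarm → ○requested) is never violated.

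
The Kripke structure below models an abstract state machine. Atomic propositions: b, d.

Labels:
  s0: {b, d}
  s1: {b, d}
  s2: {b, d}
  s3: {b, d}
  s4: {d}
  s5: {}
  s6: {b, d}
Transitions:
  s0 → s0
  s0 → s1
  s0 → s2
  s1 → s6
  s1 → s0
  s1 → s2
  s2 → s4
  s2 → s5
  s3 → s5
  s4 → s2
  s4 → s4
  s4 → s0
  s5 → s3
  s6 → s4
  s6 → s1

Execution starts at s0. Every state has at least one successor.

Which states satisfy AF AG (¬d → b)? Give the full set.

States satisfying AG (¬d → b): ∅.
States satisfying AF AG (¬d → b): ∅.

none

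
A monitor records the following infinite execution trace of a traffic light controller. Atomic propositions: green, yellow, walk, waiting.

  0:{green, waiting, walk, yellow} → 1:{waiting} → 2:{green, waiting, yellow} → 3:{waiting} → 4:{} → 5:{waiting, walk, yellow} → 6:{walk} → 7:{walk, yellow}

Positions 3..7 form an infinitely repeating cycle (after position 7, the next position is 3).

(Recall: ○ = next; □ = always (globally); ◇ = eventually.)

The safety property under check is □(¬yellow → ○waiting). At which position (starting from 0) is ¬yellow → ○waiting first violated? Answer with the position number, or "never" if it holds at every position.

Check ¬yellow → ○waiting at each position in order: 0 ✓, 1 ✓, 2 ✓.
At position 3 the labels are {waiting} and the next position 4 has {}, so ¬yellow → ○waiting is false there. This is the first violation.

3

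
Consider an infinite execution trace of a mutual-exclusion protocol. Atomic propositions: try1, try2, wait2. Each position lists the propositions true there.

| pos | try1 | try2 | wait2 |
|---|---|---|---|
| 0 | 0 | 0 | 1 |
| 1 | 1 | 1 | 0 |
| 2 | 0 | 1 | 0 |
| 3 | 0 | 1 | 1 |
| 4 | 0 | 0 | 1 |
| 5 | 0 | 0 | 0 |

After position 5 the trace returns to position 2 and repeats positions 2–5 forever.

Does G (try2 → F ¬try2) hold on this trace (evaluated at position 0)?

Satisfied

try2 → F ¬try2 holds at every position 0..5, and those are all positions ever visited, so G (try2 → F ¬try2) holds.
Positions where try2 holds: 1, 2, 3.
Check F ¬try2 at each: 1→ok, 2→ok, 3→ok.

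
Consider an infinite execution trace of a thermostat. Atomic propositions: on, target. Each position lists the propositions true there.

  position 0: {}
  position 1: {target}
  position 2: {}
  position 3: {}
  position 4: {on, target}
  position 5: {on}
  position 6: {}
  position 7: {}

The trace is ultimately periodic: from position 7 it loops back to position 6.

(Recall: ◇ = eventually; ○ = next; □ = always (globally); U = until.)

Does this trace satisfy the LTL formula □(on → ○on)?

Violated

on → ○on must hold at every position from 0 onward. It fails at position 5, so □(on → ○on) is false.
Positions where on holds: 4, 5.
Check ○on at each: 4→ok, 5→fails.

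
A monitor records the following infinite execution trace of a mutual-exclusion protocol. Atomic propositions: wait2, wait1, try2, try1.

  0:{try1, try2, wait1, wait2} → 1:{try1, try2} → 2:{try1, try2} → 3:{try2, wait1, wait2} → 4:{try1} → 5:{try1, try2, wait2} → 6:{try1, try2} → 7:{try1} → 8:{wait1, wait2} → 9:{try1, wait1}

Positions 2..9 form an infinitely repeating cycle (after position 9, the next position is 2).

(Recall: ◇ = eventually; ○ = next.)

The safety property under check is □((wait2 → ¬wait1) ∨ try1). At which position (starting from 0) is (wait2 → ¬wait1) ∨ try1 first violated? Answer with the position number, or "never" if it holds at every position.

3

Check (wait2 → ¬wait1) ∨ try1 at each position in order: 0 ✓, 1 ✓, 2 ✓.
At position 3 the labels are {try2, wait1, wait2}, so (wait2 → ¬wait1) ∨ try1 is false there. This is the first violation.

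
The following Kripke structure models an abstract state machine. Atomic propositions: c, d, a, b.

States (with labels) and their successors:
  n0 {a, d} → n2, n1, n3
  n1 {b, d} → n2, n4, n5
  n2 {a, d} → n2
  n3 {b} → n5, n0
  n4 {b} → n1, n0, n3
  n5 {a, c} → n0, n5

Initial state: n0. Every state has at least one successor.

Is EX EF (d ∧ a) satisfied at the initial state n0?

Holds

States satisfying EF (d ∧ a): {n0, n1, n2, n3, n4, n5}.
States satisfying EX EF (d ∧ a): {n0, n1, n2, n3, n4, n5}.
n0 ∈ Sat(EX EF (d ∧ a)).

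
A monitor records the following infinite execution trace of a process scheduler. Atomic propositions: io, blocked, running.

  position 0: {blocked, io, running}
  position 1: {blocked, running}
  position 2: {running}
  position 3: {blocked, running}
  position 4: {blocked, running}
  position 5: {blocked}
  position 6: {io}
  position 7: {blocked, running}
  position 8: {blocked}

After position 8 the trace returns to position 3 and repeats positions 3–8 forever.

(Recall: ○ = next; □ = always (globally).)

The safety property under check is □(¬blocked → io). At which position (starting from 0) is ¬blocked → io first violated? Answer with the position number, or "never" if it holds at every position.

Check ¬blocked → io at each position in order: 0 ✓, 1 ✓.
At position 2 the labels are {running}, so ¬blocked → io is false there. This is the first violation.

2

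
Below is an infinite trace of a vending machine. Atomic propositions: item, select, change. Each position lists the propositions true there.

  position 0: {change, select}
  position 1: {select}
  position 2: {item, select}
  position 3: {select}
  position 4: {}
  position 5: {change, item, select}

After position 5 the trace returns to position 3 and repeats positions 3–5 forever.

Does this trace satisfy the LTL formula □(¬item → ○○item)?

Violated

¬item → ○○item must hold at every position from 0 onward. It fails at position 1, so □(¬item → ○○item) is false.
Positions where ¬item holds: 0, 1, 3, 4.
Check ○○item at each: 0→ok, 1→fails, 3→ok, 4→fails.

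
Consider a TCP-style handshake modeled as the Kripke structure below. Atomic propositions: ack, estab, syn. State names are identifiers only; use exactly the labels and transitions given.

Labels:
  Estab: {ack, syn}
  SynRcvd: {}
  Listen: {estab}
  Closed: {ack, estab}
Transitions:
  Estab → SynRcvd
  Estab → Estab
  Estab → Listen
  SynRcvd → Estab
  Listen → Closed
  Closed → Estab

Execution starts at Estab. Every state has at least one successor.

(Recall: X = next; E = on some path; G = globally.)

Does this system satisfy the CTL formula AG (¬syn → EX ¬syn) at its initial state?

States satisfying ¬syn → EX ¬syn: {Estab, Listen}.
States satisfying AG (¬syn → EX ¬syn): ∅.
Closed is reachable from Estab and violates ¬syn → EX ¬syn, so AG fails at Estab.
Estab ∉ Sat(AG (¬syn → EX ¬syn)).

Does not hold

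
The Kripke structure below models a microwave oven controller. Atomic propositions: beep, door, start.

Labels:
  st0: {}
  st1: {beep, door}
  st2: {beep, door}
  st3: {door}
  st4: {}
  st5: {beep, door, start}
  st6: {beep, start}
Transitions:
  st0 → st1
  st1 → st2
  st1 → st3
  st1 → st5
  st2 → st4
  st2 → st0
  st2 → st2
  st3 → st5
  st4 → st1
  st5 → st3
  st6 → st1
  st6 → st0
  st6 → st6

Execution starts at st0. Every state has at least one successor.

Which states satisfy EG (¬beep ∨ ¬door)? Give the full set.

States satisfying ¬beep ∨ ¬door: {st0, st3, st4, st6}.
States satisfying EG (¬beep ∨ ¬door): {st6}.

{st6}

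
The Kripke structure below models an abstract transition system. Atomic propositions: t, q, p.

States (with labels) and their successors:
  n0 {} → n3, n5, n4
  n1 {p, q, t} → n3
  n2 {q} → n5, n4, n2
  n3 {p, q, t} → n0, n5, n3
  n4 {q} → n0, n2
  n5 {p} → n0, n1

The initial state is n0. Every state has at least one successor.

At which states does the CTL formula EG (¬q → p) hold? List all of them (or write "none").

States satisfying ¬q → p: {n1, n2, n3, n4, n5}.
States satisfying EG (¬q → p): {n1, n2, n3, n4, n5}.

{n1, n2, n3, n4, n5}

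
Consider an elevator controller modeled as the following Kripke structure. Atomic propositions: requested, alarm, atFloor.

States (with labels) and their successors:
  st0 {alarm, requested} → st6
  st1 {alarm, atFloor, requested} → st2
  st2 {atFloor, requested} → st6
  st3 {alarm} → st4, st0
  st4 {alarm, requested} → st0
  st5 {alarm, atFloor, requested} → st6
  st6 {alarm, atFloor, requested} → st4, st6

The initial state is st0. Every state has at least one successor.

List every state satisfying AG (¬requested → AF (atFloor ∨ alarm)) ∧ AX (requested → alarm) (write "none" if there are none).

{st0, st2, st3, st4, st5, st6}

States satisfying ¬requested → AF (atFloor ∨ alarm): {st0, st1, st2, st3, st4, st5, st6}.
States satisfying AG (¬requested → AF (atFloor ∨ alarm)): {st0, st1, st2, st3, st4, st5, st6}.
States satisfying requested → alarm: {st0, st1, st3, st4, st5, st6}.
States satisfying AX (requested → alarm): {st0, st2, st3, st4, st5, st6}.
States satisfying AG (¬requested → AF (atFloor ∨ alarm)) ∧ AX (requested → alarm): {st0, st2, st3, st4, st5, st6}.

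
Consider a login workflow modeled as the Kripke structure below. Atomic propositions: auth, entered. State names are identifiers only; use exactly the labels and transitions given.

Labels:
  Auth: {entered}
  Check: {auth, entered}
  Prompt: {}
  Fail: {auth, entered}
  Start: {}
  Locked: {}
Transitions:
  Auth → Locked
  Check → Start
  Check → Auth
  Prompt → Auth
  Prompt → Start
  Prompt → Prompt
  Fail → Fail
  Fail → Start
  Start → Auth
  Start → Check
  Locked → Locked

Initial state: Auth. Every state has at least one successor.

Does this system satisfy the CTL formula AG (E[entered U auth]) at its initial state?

Violated

States satisfying E[entered U auth]: {Check, Fail}.
States satisfying AG (E[entered U auth]): ∅.
Auth is reachable from Auth and violates E[entered U auth], so AG fails at Auth.
Auth ∉ Sat(AG (E[entered U auth])).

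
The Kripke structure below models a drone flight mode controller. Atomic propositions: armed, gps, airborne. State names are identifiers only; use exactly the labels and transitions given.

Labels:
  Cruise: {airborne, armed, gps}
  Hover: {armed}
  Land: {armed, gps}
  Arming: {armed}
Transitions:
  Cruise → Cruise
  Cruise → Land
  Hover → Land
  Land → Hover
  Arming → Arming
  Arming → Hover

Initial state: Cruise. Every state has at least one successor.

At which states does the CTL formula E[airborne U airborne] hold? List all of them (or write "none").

{Cruise}

States satisfying airborne: {Cruise}.
States satisfying E[airborne U airborne]: {Cruise}.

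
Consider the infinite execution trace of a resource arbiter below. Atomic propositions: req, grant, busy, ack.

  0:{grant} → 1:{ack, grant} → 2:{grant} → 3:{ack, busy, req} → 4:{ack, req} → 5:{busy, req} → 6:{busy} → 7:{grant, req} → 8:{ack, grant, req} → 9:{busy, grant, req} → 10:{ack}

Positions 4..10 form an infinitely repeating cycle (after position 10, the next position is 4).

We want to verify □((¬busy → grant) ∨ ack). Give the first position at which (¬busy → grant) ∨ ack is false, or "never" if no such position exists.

never

(¬busy → grant) ∨ ack holds at every position 0..10, and those are all the positions the trace ever visits, so the invariant □((¬busy → grant) ∨ ack) is never violated.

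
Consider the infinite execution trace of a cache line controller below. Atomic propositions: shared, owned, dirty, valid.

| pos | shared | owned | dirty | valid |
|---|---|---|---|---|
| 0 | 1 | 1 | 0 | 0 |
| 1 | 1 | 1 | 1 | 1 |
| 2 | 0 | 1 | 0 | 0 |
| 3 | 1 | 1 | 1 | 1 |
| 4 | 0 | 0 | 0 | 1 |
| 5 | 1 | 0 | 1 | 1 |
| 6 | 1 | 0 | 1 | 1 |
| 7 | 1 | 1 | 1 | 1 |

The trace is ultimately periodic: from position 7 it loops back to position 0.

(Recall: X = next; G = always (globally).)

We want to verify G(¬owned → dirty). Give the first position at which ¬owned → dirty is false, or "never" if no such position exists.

Check ¬owned → dirty at each position in order: 0 ✓, 1 ✓, 2 ✓, 3 ✓.
At position 4 the labels are {valid}, so ¬owned → dirty is false there. This is the first violation.

4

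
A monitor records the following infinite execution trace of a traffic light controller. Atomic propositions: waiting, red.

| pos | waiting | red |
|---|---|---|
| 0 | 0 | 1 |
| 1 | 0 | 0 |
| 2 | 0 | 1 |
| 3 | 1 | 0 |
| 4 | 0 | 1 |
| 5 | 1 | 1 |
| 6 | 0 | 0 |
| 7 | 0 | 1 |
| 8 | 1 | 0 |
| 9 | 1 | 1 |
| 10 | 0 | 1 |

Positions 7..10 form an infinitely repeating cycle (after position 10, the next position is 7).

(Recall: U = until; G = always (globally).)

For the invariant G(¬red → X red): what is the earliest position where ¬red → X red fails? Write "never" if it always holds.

¬red → X red holds at every position 0..10, and those are all the positions the trace ever visits, so the invariant G(¬red → X red) is never violated.

never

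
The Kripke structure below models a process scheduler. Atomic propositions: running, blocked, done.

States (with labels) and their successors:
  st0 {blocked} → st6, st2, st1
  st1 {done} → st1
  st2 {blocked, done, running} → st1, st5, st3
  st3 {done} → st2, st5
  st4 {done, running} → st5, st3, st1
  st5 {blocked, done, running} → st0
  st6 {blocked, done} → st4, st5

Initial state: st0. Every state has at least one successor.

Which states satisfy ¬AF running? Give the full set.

{st0, st1}

States satisfying running: {st2, st4, st5}.
States satisfying AF running: {st2, st3, st4, st5, st6}.
States satisfying ¬AF running: {st0, st1}.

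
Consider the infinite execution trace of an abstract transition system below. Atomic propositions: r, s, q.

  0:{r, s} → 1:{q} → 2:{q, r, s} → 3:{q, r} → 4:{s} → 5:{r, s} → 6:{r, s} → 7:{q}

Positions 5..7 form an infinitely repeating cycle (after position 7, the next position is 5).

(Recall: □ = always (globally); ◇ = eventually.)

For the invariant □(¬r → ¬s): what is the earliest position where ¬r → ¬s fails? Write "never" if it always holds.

Check ¬r → ¬s at each position in order: 0 ✓, 1 ✓, 2 ✓, 3 ✓.
At position 4 the labels are {s}, so ¬r → ¬s is false there. This is the first violation.

4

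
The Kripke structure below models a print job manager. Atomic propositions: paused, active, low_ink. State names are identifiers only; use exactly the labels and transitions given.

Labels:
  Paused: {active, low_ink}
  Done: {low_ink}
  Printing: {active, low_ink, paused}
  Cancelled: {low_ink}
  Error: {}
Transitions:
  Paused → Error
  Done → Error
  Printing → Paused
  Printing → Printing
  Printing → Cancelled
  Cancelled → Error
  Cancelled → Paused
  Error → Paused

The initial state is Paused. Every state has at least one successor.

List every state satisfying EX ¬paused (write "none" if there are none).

{Paused, Done, Printing, Cancelled, Error}

States satisfying ¬paused: {Paused, Done, Cancelled, Error}.
States satisfying EX ¬paused: {Paused, Done, Printing, Cancelled, Error}.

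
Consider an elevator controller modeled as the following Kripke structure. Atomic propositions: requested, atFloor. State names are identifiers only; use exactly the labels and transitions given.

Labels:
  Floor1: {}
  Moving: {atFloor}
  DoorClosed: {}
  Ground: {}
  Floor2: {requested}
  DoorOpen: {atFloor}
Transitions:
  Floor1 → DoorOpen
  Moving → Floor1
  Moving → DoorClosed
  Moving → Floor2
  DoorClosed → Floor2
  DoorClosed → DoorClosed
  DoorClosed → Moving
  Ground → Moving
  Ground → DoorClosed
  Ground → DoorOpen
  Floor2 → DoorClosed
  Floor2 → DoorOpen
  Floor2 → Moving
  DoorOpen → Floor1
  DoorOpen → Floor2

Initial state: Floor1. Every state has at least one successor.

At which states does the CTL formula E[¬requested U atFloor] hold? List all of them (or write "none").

States satisfying ¬requested: {Floor1, Moving, DoorClosed, Ground, DoorOpen}.
States satisfying atFloor: {Moving, DoorOpen}.
States satisfying E[¬requested U atFloor]: {Floor1, Moving, DoorClosed, Ground, DoorOpen}.

{Floor1, Moving, DoorClosed, Ground, DoorOpen}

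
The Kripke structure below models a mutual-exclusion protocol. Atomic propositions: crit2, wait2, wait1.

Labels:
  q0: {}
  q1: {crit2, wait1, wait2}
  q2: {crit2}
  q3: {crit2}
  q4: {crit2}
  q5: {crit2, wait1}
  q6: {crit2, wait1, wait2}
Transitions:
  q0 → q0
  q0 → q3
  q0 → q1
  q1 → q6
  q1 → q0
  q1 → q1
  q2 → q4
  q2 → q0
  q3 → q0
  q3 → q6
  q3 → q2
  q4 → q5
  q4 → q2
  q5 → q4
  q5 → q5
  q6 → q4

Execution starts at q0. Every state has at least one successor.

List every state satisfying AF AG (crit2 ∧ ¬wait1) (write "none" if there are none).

States satisfying AG (crit2 ∧ ¬wait1): ∅.
States satisfying AF AG (crit2 ∧ ¬wait1): ∅.

none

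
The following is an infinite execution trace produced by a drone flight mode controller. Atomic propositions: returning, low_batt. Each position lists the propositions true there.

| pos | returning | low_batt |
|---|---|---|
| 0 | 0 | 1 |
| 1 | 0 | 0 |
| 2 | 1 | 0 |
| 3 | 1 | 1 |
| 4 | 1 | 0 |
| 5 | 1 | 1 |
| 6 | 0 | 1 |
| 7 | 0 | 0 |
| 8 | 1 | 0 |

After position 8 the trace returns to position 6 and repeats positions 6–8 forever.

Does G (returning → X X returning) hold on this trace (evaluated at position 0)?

returning → X X returning must hold at every position from 0 onward. It fails at position 4, so G (returning → X X returning) is false.
Positions where returning holds: 2, 3, 4, 5, 8.
Check X X returning at each: 2→ok, 3→ok, 4→fails, 5→fails, 8→fails.

No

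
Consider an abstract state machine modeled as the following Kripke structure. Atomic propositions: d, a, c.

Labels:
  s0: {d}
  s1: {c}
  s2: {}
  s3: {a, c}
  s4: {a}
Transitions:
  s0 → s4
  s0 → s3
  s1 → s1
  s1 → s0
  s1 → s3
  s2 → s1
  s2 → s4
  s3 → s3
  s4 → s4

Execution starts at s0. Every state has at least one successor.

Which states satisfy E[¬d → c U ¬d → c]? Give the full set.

States satisfying ¬d → c: {s0, s1, s3}.
States satisfying E[¬d → c U ¬d → c]: {s0, s1, s3}.

{s0, s1, s3}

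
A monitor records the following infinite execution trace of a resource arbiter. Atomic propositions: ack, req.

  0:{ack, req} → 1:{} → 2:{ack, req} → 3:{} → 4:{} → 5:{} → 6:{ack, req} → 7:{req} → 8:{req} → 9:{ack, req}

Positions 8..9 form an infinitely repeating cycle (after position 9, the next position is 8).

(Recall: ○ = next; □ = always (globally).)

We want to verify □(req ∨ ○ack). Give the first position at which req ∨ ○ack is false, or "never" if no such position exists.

3

Check req ∨ ○ack at each position in order: 0 ✓, 1 ✓, 2 ✓.
At position 3 the labels are {} and the next position 4 has {}, so req ∨ ○ack is false there. This is the first violation.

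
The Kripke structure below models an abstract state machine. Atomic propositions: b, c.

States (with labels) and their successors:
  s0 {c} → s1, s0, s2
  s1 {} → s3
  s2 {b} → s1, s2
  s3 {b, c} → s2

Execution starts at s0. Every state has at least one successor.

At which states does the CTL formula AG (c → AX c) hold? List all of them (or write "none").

none

States satisfying c → AX c: {s1, s2}.
States satisfying AG (c → AX c): ∅.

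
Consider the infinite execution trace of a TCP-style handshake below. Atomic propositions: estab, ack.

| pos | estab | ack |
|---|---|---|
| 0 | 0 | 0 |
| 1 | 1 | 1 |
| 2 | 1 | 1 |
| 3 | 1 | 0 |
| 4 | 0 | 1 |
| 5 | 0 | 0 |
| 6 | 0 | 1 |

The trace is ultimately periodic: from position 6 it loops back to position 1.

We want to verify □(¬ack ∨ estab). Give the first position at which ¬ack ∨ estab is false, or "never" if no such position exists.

Check ¬ack ∨ estab at each position in order: 0 ✓, 1 ✓, 2 ✓, 3 ✓.
At position 4 the labels are {ack}, so ¬ack ∨ estab is false there. This is the first violation.

4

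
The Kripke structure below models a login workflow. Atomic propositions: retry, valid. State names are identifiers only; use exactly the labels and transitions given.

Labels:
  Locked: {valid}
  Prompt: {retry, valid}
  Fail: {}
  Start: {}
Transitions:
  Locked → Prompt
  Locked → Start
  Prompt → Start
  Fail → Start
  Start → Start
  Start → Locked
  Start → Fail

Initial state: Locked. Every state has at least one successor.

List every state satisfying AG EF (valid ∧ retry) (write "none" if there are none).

{Locked, Prompt, Fail, Start}

States satisfying EF (valid ∧ retry): {Locked, Prompt, Fail, Start}.
States satisfying AG EF (valid ∧ retry): {Locked, Prompt, Fail, Start}.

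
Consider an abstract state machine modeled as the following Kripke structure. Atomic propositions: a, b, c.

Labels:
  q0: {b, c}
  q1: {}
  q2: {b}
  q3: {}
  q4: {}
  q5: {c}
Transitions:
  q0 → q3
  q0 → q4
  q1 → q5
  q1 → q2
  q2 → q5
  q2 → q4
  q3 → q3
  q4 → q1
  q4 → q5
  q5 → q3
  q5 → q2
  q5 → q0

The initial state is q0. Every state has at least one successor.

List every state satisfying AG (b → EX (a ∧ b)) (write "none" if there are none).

States satisfying b → EX (a ∧ b): {q1, q3, q4, q5}.
States satisfying AG (b → EX (a ∧ b)): {q3}.

{q3}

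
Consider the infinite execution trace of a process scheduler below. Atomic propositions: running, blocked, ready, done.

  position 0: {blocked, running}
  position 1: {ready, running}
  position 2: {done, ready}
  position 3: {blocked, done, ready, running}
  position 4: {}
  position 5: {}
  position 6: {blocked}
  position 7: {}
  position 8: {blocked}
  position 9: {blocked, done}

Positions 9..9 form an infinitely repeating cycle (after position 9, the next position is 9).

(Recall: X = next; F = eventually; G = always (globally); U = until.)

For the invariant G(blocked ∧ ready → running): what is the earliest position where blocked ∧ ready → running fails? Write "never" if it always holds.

blocked ∧ ready → running holds at every position 0..9, and those are all the positions the trace ever visits, so the invariant G(blocked ∧ ready → running) is never violated.

never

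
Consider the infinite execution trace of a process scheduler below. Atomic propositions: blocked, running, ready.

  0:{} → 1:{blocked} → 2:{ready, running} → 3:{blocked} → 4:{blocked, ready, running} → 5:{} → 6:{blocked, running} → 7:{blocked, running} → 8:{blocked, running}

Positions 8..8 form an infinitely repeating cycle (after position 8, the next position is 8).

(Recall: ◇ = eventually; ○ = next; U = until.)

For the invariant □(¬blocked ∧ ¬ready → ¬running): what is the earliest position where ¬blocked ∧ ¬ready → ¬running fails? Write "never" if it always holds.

never

¬blocked ∧ ¬ready → ¬running holds at every position 0..8, and those are all the positions the trace ever visits, so the invariant □(¬blocked ∧ ¬ready → ¬running) is never violated.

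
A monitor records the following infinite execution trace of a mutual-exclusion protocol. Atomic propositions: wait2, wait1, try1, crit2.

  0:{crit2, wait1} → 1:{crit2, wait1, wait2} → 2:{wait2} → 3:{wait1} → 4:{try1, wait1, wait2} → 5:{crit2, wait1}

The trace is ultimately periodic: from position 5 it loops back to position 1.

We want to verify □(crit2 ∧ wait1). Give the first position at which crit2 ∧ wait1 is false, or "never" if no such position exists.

Check crit2 ∧ wait1 at each position in order: 0 ✓, 1 ✓.
At position 2 the labels are {wait2}, so crit2 ∧ wait1 is false there. This is the first violation.

2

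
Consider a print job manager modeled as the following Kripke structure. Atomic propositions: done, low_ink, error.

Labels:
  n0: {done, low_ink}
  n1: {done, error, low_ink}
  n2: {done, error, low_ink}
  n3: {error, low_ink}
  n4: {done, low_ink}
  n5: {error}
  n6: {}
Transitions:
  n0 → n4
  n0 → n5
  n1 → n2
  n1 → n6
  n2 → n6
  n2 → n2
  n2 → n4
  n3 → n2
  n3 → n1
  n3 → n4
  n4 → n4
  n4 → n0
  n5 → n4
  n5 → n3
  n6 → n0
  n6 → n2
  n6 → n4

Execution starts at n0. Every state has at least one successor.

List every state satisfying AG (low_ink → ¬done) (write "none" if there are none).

States satisfying low_ink → ¬done: {n3, n5, n6}.
States satisfying AG (low_ink → ¬done): ∅.

none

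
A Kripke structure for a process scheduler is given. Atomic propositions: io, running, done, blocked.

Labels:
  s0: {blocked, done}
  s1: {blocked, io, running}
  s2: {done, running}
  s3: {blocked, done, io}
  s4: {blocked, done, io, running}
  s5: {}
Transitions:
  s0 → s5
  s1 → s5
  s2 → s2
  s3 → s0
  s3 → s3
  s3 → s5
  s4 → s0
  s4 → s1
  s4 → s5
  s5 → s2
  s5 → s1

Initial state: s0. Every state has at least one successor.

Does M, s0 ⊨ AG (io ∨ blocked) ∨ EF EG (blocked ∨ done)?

States satisfying io ∨ blocked: {s0, s1, s3, s4}.
States satisfying AG (io ∨ blocked): ∅.
States satisfying EG (blocked ∨ done): {s2, s3}.
States satisfying EF EG (blocked ∨ done): {s0, s1, s2, s3, s4, s5}.
States satisfying AG (io ∨ blocked) ∨ EF EG (blocked ∨ done): {s0, s1, s2, s3, s4, s5}.
s0 ∈ Sat(AG (io ∨ blocked) ∨ EF EG (blocked ∨ done)).

Satisfied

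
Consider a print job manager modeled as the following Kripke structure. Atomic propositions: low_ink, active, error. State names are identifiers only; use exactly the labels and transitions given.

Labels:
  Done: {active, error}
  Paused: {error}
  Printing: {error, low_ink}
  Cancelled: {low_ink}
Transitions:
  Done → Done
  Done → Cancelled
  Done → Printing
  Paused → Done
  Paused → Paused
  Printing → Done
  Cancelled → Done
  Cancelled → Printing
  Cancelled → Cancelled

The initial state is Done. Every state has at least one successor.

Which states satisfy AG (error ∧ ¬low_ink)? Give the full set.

States satisfying error ∧ ¬low_ink: {Done, Paused}.
States satisfying AG (error ∧ ¬low_ink): ∅.

none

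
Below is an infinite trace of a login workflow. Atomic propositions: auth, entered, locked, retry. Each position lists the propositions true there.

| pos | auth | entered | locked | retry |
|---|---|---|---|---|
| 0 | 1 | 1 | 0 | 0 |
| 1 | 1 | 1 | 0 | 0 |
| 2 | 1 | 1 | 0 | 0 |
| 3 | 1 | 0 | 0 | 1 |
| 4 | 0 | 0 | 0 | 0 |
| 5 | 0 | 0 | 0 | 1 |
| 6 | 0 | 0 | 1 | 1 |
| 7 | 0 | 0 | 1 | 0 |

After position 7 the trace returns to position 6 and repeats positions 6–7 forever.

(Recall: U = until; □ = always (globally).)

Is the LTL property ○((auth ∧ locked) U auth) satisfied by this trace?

The position after 0 is 1; (auth ∧ locked) U auth is true there.

Satisfied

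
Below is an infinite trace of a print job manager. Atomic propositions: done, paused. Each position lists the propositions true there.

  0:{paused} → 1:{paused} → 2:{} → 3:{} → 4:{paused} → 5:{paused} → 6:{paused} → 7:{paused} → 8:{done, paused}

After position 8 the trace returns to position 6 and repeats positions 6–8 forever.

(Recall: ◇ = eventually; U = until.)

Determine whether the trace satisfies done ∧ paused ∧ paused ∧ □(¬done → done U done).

¬done → done U done must hold at every position from 0 onward. It fails at position 0, so □(¬done → done U done) is false.
Positions where ¬done holds: 0, 1, 2, 3, 4, 5, 6, 7.
Check done U done at each: 0→fails, 1→fails, 2→fails, 3→fails, 4→fails, 5→fails, 6→fails, 7→fails.
At position 0: done ∧ paused ∧ paused is false; □(¬done → done U done) is false; so done ∧ paused ∧ paused ∧ □(¬done → done U done) is false.

Does not hold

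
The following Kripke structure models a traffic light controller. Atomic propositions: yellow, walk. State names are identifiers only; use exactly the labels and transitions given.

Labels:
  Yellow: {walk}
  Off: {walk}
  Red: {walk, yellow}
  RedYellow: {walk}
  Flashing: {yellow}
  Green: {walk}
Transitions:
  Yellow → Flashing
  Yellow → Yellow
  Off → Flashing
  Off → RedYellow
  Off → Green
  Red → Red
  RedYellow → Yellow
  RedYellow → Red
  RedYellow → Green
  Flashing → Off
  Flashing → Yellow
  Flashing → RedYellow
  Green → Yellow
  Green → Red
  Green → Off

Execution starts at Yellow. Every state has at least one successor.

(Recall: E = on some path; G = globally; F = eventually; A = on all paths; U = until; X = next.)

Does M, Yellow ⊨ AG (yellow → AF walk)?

Yes

States satisfying yellow → AF walk: {Yellow, Off, Red, RedYellow, Flashing, Green}.
States satisfying AG (yellow → AF walk): {Yellow, Off, Red, RedYellow, Flashing, Green}.
Every state reachable from Yellow satisfies yellow → AF walk.
Yellow ∈ Sat(AG (yellow → AF walk)).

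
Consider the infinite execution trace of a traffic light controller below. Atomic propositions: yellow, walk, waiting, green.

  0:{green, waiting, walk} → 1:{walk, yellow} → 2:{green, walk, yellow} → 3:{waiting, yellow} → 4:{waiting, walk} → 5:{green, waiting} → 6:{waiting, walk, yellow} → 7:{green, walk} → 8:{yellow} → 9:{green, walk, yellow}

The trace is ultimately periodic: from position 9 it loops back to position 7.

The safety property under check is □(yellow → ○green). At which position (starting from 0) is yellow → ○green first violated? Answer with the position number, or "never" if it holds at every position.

2

Check yellow → ○green at each position in order: 0 ✓, 1 ✓.
At position 2 the labels are {green, walk, yellow} and the next position 3 has {waiting, yellow}, so yellow → ○green is false there. This is the first violation.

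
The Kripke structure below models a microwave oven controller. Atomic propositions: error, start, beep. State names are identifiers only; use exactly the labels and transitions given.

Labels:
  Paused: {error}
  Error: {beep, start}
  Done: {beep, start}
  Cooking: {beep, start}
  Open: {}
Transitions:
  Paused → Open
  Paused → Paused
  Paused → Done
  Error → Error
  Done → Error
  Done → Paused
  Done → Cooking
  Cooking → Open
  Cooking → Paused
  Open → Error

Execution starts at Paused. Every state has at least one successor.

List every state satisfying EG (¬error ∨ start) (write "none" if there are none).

States satisfying ¬error ∨ start: {Error, Done, Cooking, Open}.
States satisfying EG (¬error ∨ start): {Error, Done, Cooking, Open}.

{Error, Done, Cooking, Open}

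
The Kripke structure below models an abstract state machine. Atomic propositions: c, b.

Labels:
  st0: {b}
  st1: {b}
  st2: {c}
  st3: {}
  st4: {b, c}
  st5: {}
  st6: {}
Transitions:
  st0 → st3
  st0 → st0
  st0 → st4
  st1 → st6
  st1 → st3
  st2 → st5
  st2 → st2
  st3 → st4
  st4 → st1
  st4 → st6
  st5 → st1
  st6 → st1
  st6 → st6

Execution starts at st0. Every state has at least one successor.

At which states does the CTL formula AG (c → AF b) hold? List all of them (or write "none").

{st0, st1, st3, st4, st5, st6}

States satisfying c → AF b: {st0, st1, st3, st4, st5, st6}.
States satisfying AG (c → AF b): {st0, st1, st3, st4, st5, st6}.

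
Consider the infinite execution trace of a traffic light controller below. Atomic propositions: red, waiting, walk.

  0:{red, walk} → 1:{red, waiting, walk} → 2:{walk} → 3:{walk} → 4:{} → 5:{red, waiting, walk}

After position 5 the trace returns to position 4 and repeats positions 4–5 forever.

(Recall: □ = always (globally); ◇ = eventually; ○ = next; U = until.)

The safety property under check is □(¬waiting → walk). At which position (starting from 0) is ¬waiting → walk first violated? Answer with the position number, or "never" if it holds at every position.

4

Check ¬waiting → walk at each position in order: 0 ✓, 1 ✓, 2 ✓, 3 ✓.
At position 4 the labels are {}, so ¬waiting → walk is false there. This is the first violation.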